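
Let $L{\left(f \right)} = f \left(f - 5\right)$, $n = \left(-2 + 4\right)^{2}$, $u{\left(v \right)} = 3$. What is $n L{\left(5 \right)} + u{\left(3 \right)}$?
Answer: $3$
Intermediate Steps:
$n = 4$ ($n = 2^{2} = 4$)
$L{\left(f \right)} = f \left(-5 + f\right)$
$n L{\left(5 \right)} + u{\left(3 \right)} = 4 \cdot 5 \left(-5 + 5\right) + 3 = 4 \cdot 5 \cdot 0 + 3 = 4 \cdot 0 + 3 = 0 + 3 = 3$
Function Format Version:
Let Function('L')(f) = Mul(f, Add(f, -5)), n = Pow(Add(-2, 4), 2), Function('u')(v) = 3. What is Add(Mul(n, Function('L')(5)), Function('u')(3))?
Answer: 3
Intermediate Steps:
n = 4 (n = Pow(2, 2) = 4)
Function('L')(f) = Mul(f, Add(-5, f))
Add(Mul(n, Function('L')(5)), Function('u')(3)) = Add(Mul(4, Mul(5, Add(-5, 5))), 3) = Add(Mul(4, Mul(5, 0)), 3) = Add(Mul(4, 0), 3) = Add(0, 3) = 3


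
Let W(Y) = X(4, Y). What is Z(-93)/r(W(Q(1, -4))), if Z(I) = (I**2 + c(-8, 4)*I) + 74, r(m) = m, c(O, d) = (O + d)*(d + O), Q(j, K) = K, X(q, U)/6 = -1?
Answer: -7235/6 ≈ -1205.8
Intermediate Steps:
X(q, U) = -6 (X(q, U) = 6*(-1) = -6)
W(Y) = -6
c(O, d) = (O + d)**2 (c(O, d) = (O + d)*(O + d) = (O + d)**2)
Z(I) = 74 + I**2 + 16*I (Z(I) = (I**2 + (-8 + 4)**2*I) + 74 = (I**2 + (-4)**2*I) + 74 = (I**2 + 16*I) + 74 = 74 + I**2 + 16*I)
Z(-93)/r(W(Q(1, -4))) = (74 + (-93)**2 + 16*(-93))/(-6) = (74 + 8649 - 1488)*(-1/6) = 7235*(-1/6) = -7235/6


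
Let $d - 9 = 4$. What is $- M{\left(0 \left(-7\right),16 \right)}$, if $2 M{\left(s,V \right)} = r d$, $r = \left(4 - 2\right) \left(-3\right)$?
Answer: $39$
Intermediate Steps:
$r = -6$ ($r = 2 \left(-3\right) = -6$)
$d = 13$ ($d = 9 + 4 = 13$)
$M{\left(s,V \right)} = -39$ ($M{\left(s,V \right)} = \frac{\left(-6\right) 13}{2} = \frac{1}{2} \left(-78\right) = -39$)
$- M{\left(0 \left(-7\right),16 \right)} = \left(-1\right) \left(-39\right) = 39$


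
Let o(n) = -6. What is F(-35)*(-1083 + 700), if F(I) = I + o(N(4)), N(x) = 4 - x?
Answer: 15703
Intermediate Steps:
F(I) = -6 + I (F(I) = I - 6 = -6 + I)
F(-35)*(-1083 + 700) = (-6 - 35)*(-1083 + 700) = -41*(-383) = 15703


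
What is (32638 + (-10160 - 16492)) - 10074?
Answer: -4088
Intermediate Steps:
(32638 + (-10160 - 16492)) - 10074 = (32638 - 26652) - 10074 = 5986 - 10074 = -4088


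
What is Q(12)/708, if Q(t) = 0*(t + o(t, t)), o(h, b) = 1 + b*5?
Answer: 0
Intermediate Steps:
o(h, b) = 1 + 5*b
Q(t) = 0 (Q(t) = 0*(t + (1 + 5*t)) = 0*(1 + 6*t) = 0)
Q(12)/708 = 0/708 = 0*(1/708) = 0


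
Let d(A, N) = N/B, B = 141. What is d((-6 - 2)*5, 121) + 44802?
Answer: 6317203/141 ≈ 44803.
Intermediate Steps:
d(A, N) = N/141
d((-6 - 2)*5, 121) + 44802 = (1/141)*121 + 44802 = 121/141 + 44802 = 6317203/141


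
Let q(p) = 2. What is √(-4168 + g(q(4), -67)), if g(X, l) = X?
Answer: I*√4166 ≈ 64.545*I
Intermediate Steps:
√(-4168 + g(q(4), -67)) = √(-4168 + 2) = √(-4166) = I*√4166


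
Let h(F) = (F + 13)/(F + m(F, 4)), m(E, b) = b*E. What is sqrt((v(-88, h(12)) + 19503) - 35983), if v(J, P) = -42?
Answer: I*sqrt(16522) ≈ 128.54*I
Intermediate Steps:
m(E, b) = E*b
h(F) = (13 + F)/(5*F) (h(F) = (F + 13)/(F + F*4) = (13 + F)/(F + 4*F) = (13 + F)/((5*F)) = (13 + F)*(1/(5*F)) = (13 + F)/(5*F))
sqrt((v(-88, h(12)) + 19503) - 35983) = sqrt((-42 + 19503) - 35983) = sqrt(19461 - 35983) = sqrt(-16522) = I*sqrt(16522)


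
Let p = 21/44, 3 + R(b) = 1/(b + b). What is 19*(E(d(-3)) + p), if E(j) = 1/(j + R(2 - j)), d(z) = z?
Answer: 15181/2596 ≈ 5.8478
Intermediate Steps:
R(b) = -3 + 1/(2*b) (R(b) = -3 + 1/(b + b) = -3 + 1/(2*b))
p = 21/44 (p = 21*(1/44) = 21/44 ≈ 0.47727)
E(j) = 1/(-3 + j + 1/(2*(2 - j))) (E(j) = 1/(j + (-3 + 1/(2*(2 - j)))) = 1/(-3 + j + 1/(2*(2 - j))))
19*(E(d(-3)) + p) = 19*(2*(2 - 1*(-3))/(1 + 2*(-3 - 3)*(2 - 1*(-3))) + 21/44) = 19*(2*(2 + 3)/(1 + 2*(-6)*(2 + 3)) + 21/44) = 19*(2*5/(1 + 2*(-6)*5) + 21/44) = 19*(2*5/(1 - 60) + 21/44) = 19*(2*5/(-59) + 21/44) = 19*(2*(-1/59)*5 + 21/44) = 19*(-10/59 + 21/44) = 19*(799/2596) = 15181/2596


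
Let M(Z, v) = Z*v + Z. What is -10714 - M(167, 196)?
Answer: -43613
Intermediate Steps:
M(Z, v) = Z + Z*v
-10714 - M(167, 196) = -10714 - 167*(1 + 196) = -10714 - 167*197 = -10714 - 1*32899 = -10714 - 32899 = -43613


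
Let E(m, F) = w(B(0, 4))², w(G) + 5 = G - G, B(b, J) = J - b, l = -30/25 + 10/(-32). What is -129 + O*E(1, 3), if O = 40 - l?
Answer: 14541/16 ≈ 908.81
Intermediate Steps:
l = -121/80 (l = -30*1/25 + 10*(-1/32) = -6/5 - 5/16 = -121/80 ≈ -1.5125)
w(G) = -5 (w(G) = -5 + (G - G) = -5 + 0 = -5)
E(m, F) = 25 (E(m, F) = (-5)² = 25)
O = 3321/80 (O = 40 - 1*(-121/80) = 40 + 121/80 = 3321/80 ≈ 41.513)
-129 + O*E(1, 3) = -129 + (3321/80)*25 = -129 + 16605/16 = 14541/16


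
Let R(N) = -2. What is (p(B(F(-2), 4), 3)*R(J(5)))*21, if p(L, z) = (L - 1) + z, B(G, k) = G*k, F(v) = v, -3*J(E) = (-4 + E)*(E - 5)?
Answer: 252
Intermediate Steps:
J(E) = -(-5 + E)*(-4 + E)/3 (J(E) = -(-4 + E)*(E - 5)/3 = -(-4 + E)*(-5 + E)/3 = -(-5 + E)*(-4 + E)/3)
p(L, z) = -1 + L + z (p(L, z) = (-1 + L) + z = -1 + L + z)
(p(B(F(-2), 4), 3)*R(J(5)))*21 = ((-1 - 2*4 + 3)*(-2))*21 = ((-1 - 8 + 3)*(-2))*21 = -6*(-2)*21 = 12*21 = 252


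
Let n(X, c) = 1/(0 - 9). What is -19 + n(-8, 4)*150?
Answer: -107/3 ≈ -35.667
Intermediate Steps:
n(X, c) = -1/9 (n(X, c) = 1/(-9) = -1/9)
-19 + n(-8, 4)*150 = -19 - 1/9*150 = -19 - 50/3 = -107/3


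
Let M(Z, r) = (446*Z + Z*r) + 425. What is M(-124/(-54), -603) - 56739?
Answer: -1530212/27 ≈ -56675.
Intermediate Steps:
M(Z, r) = 425 + 446*Z + Z*r
M(-124/(-54), -603) - 56739 = (425 + 446*(-124/(-54)) - 124/(-54)*(-603)) - 56739 = (425 + 446*(-124*(-1/54)) - 124*(-1/54)*(-603)) - 56739 = (425 + 446*(62/27) + (62/27)*(-603)) - 56739 = (425 + 27652/27 - 4154/3) - 56739 = 1741/27 - 56739 = -1530212/27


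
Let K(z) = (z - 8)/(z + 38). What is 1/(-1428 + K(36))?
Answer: -37/52822 ≈ -0.00070047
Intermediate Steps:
K(z) = (-8 + z)/(38 + z)
1/(-1428 + K(36)) = 1/(-1428 + (-8 + 36)/(38 + 36)) = 1/(-1428 + 28/74) = 1/(-1428 + (1/74)*28) = 1/(-1428 + 14/37) = 1/(-52822/37) = -37/52822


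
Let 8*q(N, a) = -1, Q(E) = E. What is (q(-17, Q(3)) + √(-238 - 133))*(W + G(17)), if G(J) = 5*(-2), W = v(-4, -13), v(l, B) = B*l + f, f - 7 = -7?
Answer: -21/4 + 42*I*√371 ≈ -5.25 + 808.98*I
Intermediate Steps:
q(N, a) = -⅛ (q(N, a) = (⅛)*(-1) = -⅛)
f = 0 (f = 7 - 7 = 0)
v(l, B) = B*l (v(l, B) = B*l + 0 = B*l)
W = 52 (W = -13*(-4) = 52)
G(J) = -10
(q(-17, Q(3)) + √(-238 - 133))*(W + G(17)) = (-⅛ + √(-238 - 133))*(52 - 10) = (-⅛ + √(-371))*42 = (-⅛ + I*√371)*42 = -21/4 + 42*I*√371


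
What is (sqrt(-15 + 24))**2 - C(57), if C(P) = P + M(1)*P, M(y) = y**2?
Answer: -105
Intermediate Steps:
C(P) = 2*P (C(P) = P + 1**2*P = P + 1*P = P + P = 2*P)
(sqrt(-15 + 24))**2 - C(57) = (sqrt(-15 + 24))**2 - 2*57 = (sqrt(9))**2 - 1*114 = 3**2 - 114 = 9 - 114 = -105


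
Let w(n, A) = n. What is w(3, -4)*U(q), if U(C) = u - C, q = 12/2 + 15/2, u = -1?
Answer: -87/2 ≈ -43.500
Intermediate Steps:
q = 27/2 (q = 12*(1/2) + 15*(1/2) = 6 + 15/2 = 27/2 ≈ 13.500)
U(C) = -1 - C
w(3, -4)*U(q) = 3*(-1 - 1*27/2) = 3*(-1 - 27/2) = 3*(-29/2) = -87/2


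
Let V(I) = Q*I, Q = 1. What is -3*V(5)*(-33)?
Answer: 495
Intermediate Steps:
V(I) = I (V(I) = 1*I = I)
-3*V(5)*(-33) = -3*5*(-33) = -15*(-33) = 495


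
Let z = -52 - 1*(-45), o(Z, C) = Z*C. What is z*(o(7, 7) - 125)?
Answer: 532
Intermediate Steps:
o(Z, C) = C*Z
z = -7 (z = -52 + 45 = -7)
z*(o(7, 7) - 125) = -7*(7*7 - 125) = -7*(49 - 125) = -7*(-76) = 532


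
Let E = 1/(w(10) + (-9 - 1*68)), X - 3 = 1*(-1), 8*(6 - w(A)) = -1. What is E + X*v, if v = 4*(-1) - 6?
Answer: -11348/567 ≈ -20.014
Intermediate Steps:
w(A) = 49/8 (w(A) = 6 - ⅛*(-1) = 6 + ⅛ = 49/8)
X = 2 (X = 3 + 1*(-1) = 3 - 1 = 2)
E = -8/567 (E = 1/(49/8 + (-9 - 1*68)) = 1/(49/8 + (-9 - 68)) = 1/(49/8 - 77) = 1/(-567/8) = -8/567 ≈ -0.014109)
v = -10 (v = -4 - 6 = -10)
E + X*v = -8/567 + 2*(-10) = -8/567 - 20 = -11348/567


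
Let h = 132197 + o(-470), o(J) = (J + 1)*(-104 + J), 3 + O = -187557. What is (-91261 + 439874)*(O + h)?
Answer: 74548449759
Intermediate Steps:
O = -187560 (O = -3 - 187557 = -187560)
o(J) = (1 + J)*(-104 + J)
h = 401403 (h = 132197 + (-104 + (-470)² - 103*(-470)) = 132197 + (-104 + 220900 + 48410) = 132197 + 269206 = 401403)
(-91261 + 439874)*(O + h) = (-91261 + 439874)*(-187560 + 401403) = 348613*213843 = 74548449759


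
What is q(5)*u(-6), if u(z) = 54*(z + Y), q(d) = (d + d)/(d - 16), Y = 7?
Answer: -540/11 ≈ -49.091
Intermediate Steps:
q(d) = 2*d/(-16 + d) (q(d) = (2*d)/(-16 + d) = 2*d/(-16 + d))
u(z) = 378 + 54*z (u(z) = 54*(z + 7) = 54*(7 + z) = 378 + 54*z)
q(5)*u(-6) = (2*5/(-16 + 5))*(378 + 54*(-6)) = (2*5/(-11))*(378 - 324) = (2*5*(-1/11))*54 = -10/11*54 = -540/11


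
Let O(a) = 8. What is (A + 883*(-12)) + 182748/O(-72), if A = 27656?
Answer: 79807/2 ≈ 39904.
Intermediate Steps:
(A + 883*(-12)) + 182748/O(-72) = (27656 + 883*(-12)) + 182748/8 = (27656 - 10596) + 182748*(⅛) = 17060 + 45687/2 = 79807/2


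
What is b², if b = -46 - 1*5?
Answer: 2601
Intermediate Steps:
b = -51 (b = -46 - 5 = -51)
b² = (-51)² = 2601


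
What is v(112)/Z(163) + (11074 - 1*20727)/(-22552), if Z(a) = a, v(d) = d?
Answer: 4099263/3675976 ≈ 1.1152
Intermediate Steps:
v(112)/Z(163) + (11074 - 1*20727)/(-22552) = 112/163 + (11074 - 1*20727)/(-22552) = 112*(1/163) + (11074 - 20727)*(-1/22552) = 112/163 - 9653*(-1/22552) = 112/163 + 9653/22552 = 4099263/3675976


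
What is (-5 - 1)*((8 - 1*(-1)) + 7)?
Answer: -96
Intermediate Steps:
(-5 - 1)*((8 - 1*(-1)) + 7) = -6*((8 + 1) + 7) = -6*(9 + 7) = -6*16 = -96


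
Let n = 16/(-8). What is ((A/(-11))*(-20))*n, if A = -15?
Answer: 600/11 ≈ 54.545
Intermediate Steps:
n = -2 (n = 16*(-1/8) = -2)
((A/(-11))*(-20))*n = (-15/(-11)*(-20))*(-2) = (-15*(-1/11)*(-20))*(-2) = ((15/11)*(-20))*(-2) = -300/11*(-2) = 600/11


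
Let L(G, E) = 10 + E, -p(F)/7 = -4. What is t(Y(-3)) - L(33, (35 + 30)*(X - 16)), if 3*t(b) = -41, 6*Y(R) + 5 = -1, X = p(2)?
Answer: -2411/3 ≈ -803.67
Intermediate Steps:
p(F) = 28 (p(F) = -7*(-4) = 28)
X = 28
Y(R) = -1 (Y(R) = -5/6 + (1/6)*(-1) = -5/6 - 1/6 = -1)
t(b) = -41/3 (t(b) = (1/3)*(-41) = -41/3)
t(Y(-3)) - L(33, (35 + 30)*(X - 16)) = -41/3 - (10 + (35 + 30)*(28 - 16)) = -41/3 - (10 + 65*12) = -41/3 - (10 + 780) = -41/3 - 1*790 = -41/3 - 790 = -2411/3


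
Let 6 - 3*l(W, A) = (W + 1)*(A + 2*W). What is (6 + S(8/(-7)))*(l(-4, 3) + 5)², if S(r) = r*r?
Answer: 1432/49 ≈ 29.224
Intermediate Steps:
l(W, A) = 2 - (1 + W)*(A + 2*W)/3 (l(W, A) = 2 - (W + 1)*(A + 2*W)/3 = 2 - (1 + W)*(A + 2*W)/3)
S(r) = r²
(6 + S(8/(-7)))*(l(-4, 3) + 5)² = (6 + (8/(-7))²)*((2 - ⅔*(-4) - ⅔*(-4)² - ⅓*3 - ⅓*3*(-4)) + 5)² = (6 + (8*(-⅐))²)*((2 + 8/3 - ⅔*16 - 1 + 4) + 5)² = (6 + (-8/7)²)*((2 + 8/3 - 32/3 - 1 + 4) + 5)² = (6 + 64/49)*(-3 + 5)² = (358/49)*2² = (358/49)*4 = 1432/49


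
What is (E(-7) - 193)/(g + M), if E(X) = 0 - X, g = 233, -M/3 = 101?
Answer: 93/35 ≈ 2.6571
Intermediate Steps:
M = -303 (M = -3*101 = -303)
E(X) = -X
(E(-7) - 193)/(g + M) = (-1*(-7) - 193)/(233 - 303) = (7 - 193)/(-70) = -186*(-1/70) = 93/35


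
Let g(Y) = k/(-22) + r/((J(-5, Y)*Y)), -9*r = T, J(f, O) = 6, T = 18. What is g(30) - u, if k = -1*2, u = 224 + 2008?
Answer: -2209601/990 ≈ -2231.9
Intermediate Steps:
r = -2 (r = -⅑*18 = -2)
u = 2232
k = -2
g(Y) = 1/11 - 1/(3*Y) (g(Y) = -2/(-22) - 2*1/(6*Y) = -2*(-1/22) - 1/(3*Y) = 1/11 - 1/(3*Y))
g(30) - u = (1/33)*(-11 + 3*30)/30 - 1*2232 = (1/33)*(1/30)*(-11 + 90) - 2232 = (1/33)*(1/30)*79 - 2232 = 79/990 - 2232 = -2209601/990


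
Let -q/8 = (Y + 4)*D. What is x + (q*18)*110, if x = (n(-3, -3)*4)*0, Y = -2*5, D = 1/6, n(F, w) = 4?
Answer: 15840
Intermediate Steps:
D = ⅙ ≈ 0.16667
Y = -10
q = 8 (q = -8*(-10 + 4)/6 = -(-48)/6 = -8*(-1) = 8)
x = 0 (x = (4*4)*0 = 16*0 = 0)
x + (q*18)*110 = 0 + (8*18)*110 = 0 + 144*110 = 0 + 15840 = 15840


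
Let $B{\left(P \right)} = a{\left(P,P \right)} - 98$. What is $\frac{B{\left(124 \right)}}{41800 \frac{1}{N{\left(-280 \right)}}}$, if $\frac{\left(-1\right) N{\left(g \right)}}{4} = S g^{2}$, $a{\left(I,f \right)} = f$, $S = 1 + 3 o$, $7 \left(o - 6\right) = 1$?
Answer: $- \frac{792064}{209} \approx -3789.8$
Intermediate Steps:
$o = \frac{43}{7}$ ($o = 6 + \frac{1}{7} \cdot 1 = 6 + \frac{1}{7} = \frac{43}{7} \approx 6.1429$)
$S = \frac{136}{7}$ ($S = 1 + 3 \cdot \frac{43}{7} = 1 + \frac{129}{7} = \frac{136}{7} \approx 19.429$)
$N{\left(g \right)} = - \frac{544 g^{2}}{7}$ ($N{\left(g \right)} = - 4 \frac{136 g^{2}}{7} = - \frac{544 g^{2}}{7}$)
$B{\left(P \right)} = -98 + P$ ($B{\left(P \right)} = P - 98 = -98 + P$)
$\frac{B{\left(124 \right)}}{41800 \frac{1}{N{\left(-280 \right)}}} = \frac{-98 + 124}{41800 \frac{1}{\left(- \frac{544}{7}\right) \left(-280\right)^{2}}} = \frac{26}{41800 \frac{1}{\left(- \frac{544}{7}\right) 78400}} = \frac{26}{41800 \frac{1}{-6092800}} = \frac{26}{41800 \left(- \frac{1}{6092800}\right)} = \frac{26}{- \frac{209}{30464}} = 26 \left(- \frac{30464}{209}\right) = - \frac{792064}{209}$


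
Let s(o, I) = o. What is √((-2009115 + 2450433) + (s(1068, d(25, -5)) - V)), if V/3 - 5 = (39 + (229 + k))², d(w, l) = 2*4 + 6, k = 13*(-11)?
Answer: 6*√10986 ≈ 628.88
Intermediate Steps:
k = -143
d(w, l) = 14 (d(w, l) = 8 + 6 = 14)
V = 46890 (V = 15 + 3*(39 + (229 - 143))² = 15 + 3*(39 + 86)² = 15 + 3*125² = 15 + 3*15625 = 15 + 46875 = 46890)
√((-2009115 + 2450433) + (s(1068, d(25, -5)) - V)) = √((-2009115 + 2450433) + (1068 - 1*46890)) = √(441318 + (1068 - 46890)) = √(441318 - 45822) = √395496 = 6*√10986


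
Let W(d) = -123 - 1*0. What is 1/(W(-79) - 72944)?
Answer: -1/73067 ≈ -1.3686e-5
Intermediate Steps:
W(d) = -123 (W(d) = -123 + 0 = -123)
1/(W(-79) - 72944) = 1/(-123 - 72944) = 1/(-73067) = -1/73067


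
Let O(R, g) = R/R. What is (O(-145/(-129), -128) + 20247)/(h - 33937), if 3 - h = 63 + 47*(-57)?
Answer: -10124/15659 ≈ -0.64653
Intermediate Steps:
h = 2619 (h = 3 - (63 + 47*(-57)) = 3 - (63 - 2679) = 3 - 1*(-2616) = 3 + 2616 = 2619)
O(R, g) = 1
(O(-145/(-129), -128) + 20247)/(h - 33937) = (1 + 20247)/(2619 - 33937) = 20248/(-31318) = 20248*(-1/31318) = -10124/15659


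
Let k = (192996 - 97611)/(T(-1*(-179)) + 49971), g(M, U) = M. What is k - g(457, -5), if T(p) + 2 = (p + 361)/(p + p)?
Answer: -4070663582/8944721 ≈ -455.09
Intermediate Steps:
T(p) = -2 + (361 + p)/(2*p) (T(p) = -2 + (p + 361)/(p + p) = -2 + (361 + p)/((2*p)) = -2 + (361 + p)*(1/(2*p)) = -2 + (361 + p)/(2*p))
k = 17073915/8944721 (k = (192996 - 97611)/((361 - (-3)*(-179))/(2*((-1*(-179)))) + 49971) = 95385/((½)*(361 - 3*179)/179 + 49971) = 95385/((½)*(1/179)*(361 - 537) + 49971) = 95385/((½)*(1/179)*(-176) + 49971) = 95385/(-88/179 + 49971) = 95385/(8944721/179) = 95385*(179/8944721) = 17073915/8944721 ≈ 1.9088)
k - g(457, -5) = 17073915/8944721 - 1*457 = 17073915/8944721 - 457 = -4070663582/8944721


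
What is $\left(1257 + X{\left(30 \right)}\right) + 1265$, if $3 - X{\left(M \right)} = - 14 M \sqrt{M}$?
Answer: $2525 + 420 \sqrt{30} \approx 4825.4$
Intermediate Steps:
$X{\left(M \right)} = 3 + 14 M^{\frac{3}{2}}$ ($X{\left(M \right)} = 3 - - 14 M \sqrt{M} = 3 - - 14 M^{\frac{3}{2}} = 3 + 14 M^{\frac{3}{2}}$)
$\left(1257 + X{\left(30 \right)}\right) + 1265 = \left(1257 + \left(3 + 14 \cdot 30^{\frac{3}{2}}\right)\right) + 1265 = \left(1257 + \left(3 + 14 \cdot 30 \sqrt{30}\right)\right) + 1265 = \left(1257 + \left(3 + 420 \sqrt{30}\right)\right) + 1265 = \left(1260 + 420 \sqrt{30}\right) + 1265 = 2525 + 420 \sqrt{30}$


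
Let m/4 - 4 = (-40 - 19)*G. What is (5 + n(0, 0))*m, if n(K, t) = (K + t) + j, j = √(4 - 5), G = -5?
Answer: 5980 + 1196*I ≈ 5980.0 + 1196.0*I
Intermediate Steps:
j = I (j = √(-1) = I ≈ 1.0*I)
m = 1196 (m = 16 + 4*((-40 - 19)*(-5)) = 16 + 4*(-59*(-5)) = 16 + 4*295 = 16 + 1180 = 1196)
n(K, t) = I + K + t (n(K, t) = (K + t) + I = I + K + t)
(5 + n(0, 0))*m = (5 + (I + 0 + 0))*1196 = (5 + I)*1196 = 5980 + 1196*I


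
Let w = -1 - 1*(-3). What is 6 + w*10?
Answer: 26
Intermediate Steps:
w = 2 (w = -1 + 3 = 2)
6 + w*10 = 6 + 2*10 = 6 + 20 = 26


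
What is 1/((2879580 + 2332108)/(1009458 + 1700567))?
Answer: 2710025/5211688 ≈ 0.51999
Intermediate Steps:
1/((2879580 + 2332108)/(1009458 + 1700567)) = 1/(5211688/2710025) = 2710025/5211688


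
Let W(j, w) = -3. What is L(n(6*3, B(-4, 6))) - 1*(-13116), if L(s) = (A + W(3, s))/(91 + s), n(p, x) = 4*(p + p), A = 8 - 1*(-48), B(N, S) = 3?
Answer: 3082313/235 ≈ 13116.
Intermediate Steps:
A = 56 (A = 8 + 48 = 56)
n(p, x) = 8*p (n(p, x) = 4*(2*p) = 8*p)
L(s) = 53/(91 + s) (L(s) = (56 - 3)/(91 + s) = 53/(91 + s))
L(n(6*3, B(-4, 6))) - 1*(-13116) = 53/(91 + 8*(6*3)) - 1*(-13116) = 53/(91 + 8*18) + 13116 = 53/(91 + 144) + 13116 = 53/235 + 13116 = 3082313/235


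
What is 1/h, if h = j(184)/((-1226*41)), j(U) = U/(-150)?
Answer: 1884975/46 ≈ 40978.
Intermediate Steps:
j(U) = -U/150 (j(U) = U*(-1/150) = -U/150)
h = 46/1884975 (h = (-1/150*184)/((-1226*41)) = -92/75/(-50266) = -92/75*(-1/50266) = 46/1884975 ≈ 2.4404e-5)
1/h = 1/(46/1884975) = 1884975/46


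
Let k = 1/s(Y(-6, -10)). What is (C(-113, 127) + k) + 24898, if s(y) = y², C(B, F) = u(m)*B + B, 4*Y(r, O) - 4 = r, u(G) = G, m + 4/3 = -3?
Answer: 75836/3 ≈ 25279.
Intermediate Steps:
m = -13/3 (m = -4/3 - 3 = -13/3 ≈ -4.3333)
Y(r, O) = 1 + r/4
C(B, F) = -10*B/3 (C(B, F) = -13*B/3 + B = -10*B/3)
k = 4 (k = 1/((1 + (¼)*(-6))²) = 1/((1 - 3/2)²) = 1/((-½)²) = 1/(¼) = 4)
(C(-113, 127) + k) + 24898 = (-10/3*(-113) + 4) + 24898 = (1130/3 + 4) + 24898 = 1142/3 + 24898 = 75836/3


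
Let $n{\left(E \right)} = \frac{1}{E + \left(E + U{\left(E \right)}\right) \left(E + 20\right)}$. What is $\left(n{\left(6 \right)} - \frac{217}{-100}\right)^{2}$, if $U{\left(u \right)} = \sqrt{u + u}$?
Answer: $\frac{325192696507}{68493630000} - \frac{4280081 \sqrt{3}}{342468150} \approx 4.7261$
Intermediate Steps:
$U{\left(u \right)} = \sqrt{2} \sqrt{u}$ ($U{\left(u \right)} = \sqrt{2 u} = \sqrt{2} \sqrt{u}$)
$n{\left(E \right)} = \frac{1}{E + \left(20 + E\right) \left(E + \sqrt{2} \sqrt{E}\right)}$ ($n{\left(E \right)} = \frac{1}{E + \left(E + \sqrt{2} \sqrt{E}\right) \left(E + 20\right)} = \frac{1}{E + \left(E + \sqrt{2} \sqrt{E}\right) \left(20 + E\right)} = \frac{1}{E + \left(20 + E\right) \left(E + \sqrt{2} \sqrt{E}\right)}$)
$\left(n{\left(6 \right)} - \frac{217}{-100}\right)^{2} = \left(\frac{1}{6^{2} + 21 \cdot 6 + \sqrt{2} \cdot 6^{\frac{3}{2}} + 20 \sqrt{2} \sqrt{6}} - \frac{217}{-100}\right)^{2} = \left(\frac{1}{36 + 126 + \sqrt{2} \cdot 6 \sqrt{6} + 40 \sqrt{3}} - - \frac{217}{100}\right)^{2} = \left(\frac{1}{36 + 126 + 12 \sqrt{3} + 40 \sqrt{3}} + \frac{217}{100}\right)^{2} = \left(\frac{1}{162 + 52 \sqrt{3}} + \frac{217}{100}\right)^{2} = \left(\frac{217}{100} + \frac{1}{162 + 52 \sqrt{3}}\right)^{2}$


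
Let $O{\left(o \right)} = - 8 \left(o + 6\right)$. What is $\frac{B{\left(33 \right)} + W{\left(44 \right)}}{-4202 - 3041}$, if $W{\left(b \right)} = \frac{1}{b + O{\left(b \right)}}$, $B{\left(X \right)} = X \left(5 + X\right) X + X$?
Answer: $- \frac{14743739}{2578508} \approx -5.7179$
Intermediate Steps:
$O{\left(o \right)} = -48 - 8 o$ ($O{\left(o \right)} = - 8 \left(6 + o\right) = -48 - 8 o$)
$B{\left(X \right)} = X + X^{2} \left(5 + X\right)$ ($B{\left(X \right)} = X^{2} \left(5 + X\right) + X = X + X^{2} \left(5 + X\right)$)
$W{\left(b \right)} = \frac{1}{-48 - 7 b}$ ($W{\left(b \right)} = \frac{1}{b - \left(48 + 8 b\right)} = \frac{1}{-48 - 7 b}$)
$\frac{B{\left(33 \right)} + W{\left(44 \right)}}{-4202 - 3041} = \frac{33 \left(1 + 33^{2} + 5 \cdot 33\right) - \frac{1}{48 + 7 \cdot 44}}{-4202 - 3041} = \frac{33 \left(1 + 1089 + 165\right) - \frac{1}{48 + 308}}{-7243} = \left(33 \cdot 1255 - \frac{1}{356}\right) \left(- \frac{1}{7243}\right) = \left(41415 - \frac{1}{356}\right) \left(- \frac{1}{7243}\right) = \frac{14743739}{356} \left(- \frac{1}{7243}\right) = - \frac{14743739}{2578508}$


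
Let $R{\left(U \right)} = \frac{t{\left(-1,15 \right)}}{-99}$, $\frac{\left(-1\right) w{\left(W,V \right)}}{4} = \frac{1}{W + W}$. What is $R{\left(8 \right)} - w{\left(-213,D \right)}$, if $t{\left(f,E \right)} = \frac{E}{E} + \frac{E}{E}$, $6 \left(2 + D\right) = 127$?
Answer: $- \frac{208}{7029} \approx -0.029592$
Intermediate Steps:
$D = \frac{115}{6}$ ($D = -2 + \frac{1}{6} \cdot 127 = -2 + \frac{127}{6} = \frac{115}{6} \approx 19.167$)
$w{\left(W,V \right)} = - \frac{2}{W}$ ($w{\left(W,V \right)} = - \frac{4}{W + W} = - \frac{4}{2 W} = - 4 \frac{1}{2 W} = - \frac{2}{W}$)
$t{\left(f,E \right)} = 2$ ($t{\left(f,E \right)} = 1 + 1 = 2$)
$R{\left(U \right)} = - \frac{2}{99}$ ($R{\left(U \right)} = \frac{2}{-99} = 2 \left(- \frac{1}{99}\right) = - \frac{2}{99}$)
$R{\left(8 \right)} - w{\left(-213,D \right)} = - \frac{2}{99} - - \frac{2}{-213} = - \frac{2}{99} - \left(-2\right) \left(- \frac{1}{213}\right) = - \frac{2}{99} - \frac{2}{213} = - \frac{208}{7029}$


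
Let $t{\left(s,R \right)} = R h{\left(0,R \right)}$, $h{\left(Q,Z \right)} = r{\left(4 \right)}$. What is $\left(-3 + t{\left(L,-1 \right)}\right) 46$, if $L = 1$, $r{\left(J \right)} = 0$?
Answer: $-138$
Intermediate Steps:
$h{\left(Q,Z \right)} = 0$
$t{\left(s,R \right)} = 0$ ($t{\left(s,R \right)} = R 0 = 0$)
$\left(-3 + t{\left(L,-1 \right)}\right) 46 = \left(-3 + 0\right) 46 = \left(-3\right) 46 = -138$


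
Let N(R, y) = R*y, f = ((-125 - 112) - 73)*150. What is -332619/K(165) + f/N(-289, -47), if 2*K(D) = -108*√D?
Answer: -46500/13583 + 110873*√165/2970 ≈ 476.10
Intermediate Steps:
K(D) = -54*√D (K(D) = (-108*√D)/2 = -54*√D)
f = -46500 (f = (-237 - 73)*150 = -310*150 = -46500)
-332619/K(165) + f/N(-289, -47) = -332619*(-√165/8910) - 46500/((-289*(-47))) = -(-110873)*√165/2970 - 46500/13583 = 110873*√165/2970 - 46500*1/13583 = 110873*√165/2970 - 46500/13583 = -46500/13583 + 110873*√165/2970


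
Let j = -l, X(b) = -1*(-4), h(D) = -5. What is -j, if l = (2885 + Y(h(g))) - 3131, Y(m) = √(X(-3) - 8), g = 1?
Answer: -246 + 2*I ≈ -246.0 + 2.0*I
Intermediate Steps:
X(b) = 4
Y(m) = 2*I (Y(m) = √(4 - 8) = √(-4) = 2*I)
l = -246 + 2*I (l = (2885 + 2*I) - 3131 = -246 + 2*I ≈ -246.0 + 2.0*I)
j = 246 - 2*I (j = -(-246 + 2*I) = 246 - 2*I ≈ 246.0 - 2.0*I)
-j = -(246 - 2*I) = -246 + 2*I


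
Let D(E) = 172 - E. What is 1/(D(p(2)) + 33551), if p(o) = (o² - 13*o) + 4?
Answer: 1/33741 ≈ 2.9638e-5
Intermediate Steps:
p(o) = 4 + o² - 13*o
1/(D(p(2)) + 33551) = 1/((172 - (4 + 2² - 13*2)) + 33551) = 1/((172 - (4 + 4 - 26)) + 33551) = 1/((172 - 1*(-18)) + 33551) = 1/((172 + 18) + 33551) = 1/(190 + 33551) = 1/33741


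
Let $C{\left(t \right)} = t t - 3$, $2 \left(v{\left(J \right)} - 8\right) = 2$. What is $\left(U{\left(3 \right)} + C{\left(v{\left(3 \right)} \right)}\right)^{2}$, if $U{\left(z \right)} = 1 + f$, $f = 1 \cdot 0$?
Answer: $6241$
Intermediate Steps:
$f = 0$
$v{\left(J \right)} = 9$ ($v{\left(J \right)} = 8 + \frac{1}{2} \cdot 2 = 8 + 1 = 9$)
$C{\left(t \right)} = -3 + t^{2}$ ($C{\left(t \right)} = t^{2} - 3 = -3 + t^{2}$)
$U{\left(z \right)} = 1$ ($U{\left(z \right)} = 1 + 0 = 1$)
$\left(U{\left(3 \right)} + C{\left(v{\left(3 \right)} \right)}\right)^{2} = \left(1 - \left(3 - 9^{2}\right)\right)^{2} = \left(1 + \left(-3 + 81\right)\right)^{2} = \left(1 + 78\right)^{2} = 79^{2} = 6241$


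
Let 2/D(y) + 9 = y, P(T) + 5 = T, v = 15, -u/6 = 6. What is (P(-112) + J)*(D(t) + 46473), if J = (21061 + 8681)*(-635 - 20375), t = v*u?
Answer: -5314324473722825/183 ≈ -2.9040e+13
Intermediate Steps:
u = -36 (u = -6*6 = -36)
P(T) = -5 + T
t = -540 (t = 15*(-36) = -540)
J = -624879420 (J = 29742*(-21010) = -624879420)
D(y) = 2/(-9 + y)
(P(-112) + J)*(D(t) + 46473) = ((-5 - 112) - 624879420)*(2/(-9 - 540) + 46473) = (-117 - 624879420)*(2/(-549) + 46473) = -624879537*(2*(-1/549) + 46473) = -624879537*(-2/549 + 46473) = -624879537*25513675/549 = -5314324473722825/183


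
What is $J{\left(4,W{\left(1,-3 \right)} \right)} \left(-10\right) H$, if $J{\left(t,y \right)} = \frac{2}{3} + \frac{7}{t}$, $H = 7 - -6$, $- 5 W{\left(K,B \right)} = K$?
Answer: $- \frac{1885}{6} \approx -314.17$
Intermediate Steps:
$W{\left(K,B \right)} = - \frac{K}{5}$
$H = 13$ ($H = 7 + 6 = 13$)
$J{\left(t,y \right)} = \frac{2}{3} + \frac{7}{t}$ ($J{\left(t,y \right)} = 2 \cdot \frac{1}{3} + \frac{7}{t} = \frac{2}{3} + \frac{7}{t}$)
$J{\left(4,W{\left(1,-3 \right)} \right)} \left(-10\right) H = \left(\frac{2}{3} + \frac{7}{4}\right) \left(-10\right) 13 = \frac{29}{12} \left(-10\right) 13 = \left(- \frac{145}{6}\right) 13 = - \frac{1885}{6}$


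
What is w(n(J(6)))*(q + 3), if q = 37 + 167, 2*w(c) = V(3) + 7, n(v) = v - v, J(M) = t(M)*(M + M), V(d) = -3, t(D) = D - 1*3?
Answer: 414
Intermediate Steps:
t(D) = -3 + D (t(D) = D - 3 = -3 + D)
J(M) = 2*M*(-3 + M) (J(M) = (-3 + M)*(M + M) = (-3 + M)*(2*M) = 2*M*(-3 + M))
n(v) = 0
w(c) = 2 (w(c) = (-3 + 7)/2 = (½)*4 = 2)
q = 204
w(n(J(6)))*(q + 3) = 2*(204 + 3) = 2*207 = 414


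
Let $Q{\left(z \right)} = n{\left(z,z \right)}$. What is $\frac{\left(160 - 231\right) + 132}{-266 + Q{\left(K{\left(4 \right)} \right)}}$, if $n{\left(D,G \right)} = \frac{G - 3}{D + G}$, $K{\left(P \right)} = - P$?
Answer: $- \frac{488}{2121} \approx -0.23008$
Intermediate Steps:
$n{\left(D,G \right)} = \frac{-3 + G}{D + G}$
$Q{\left(z \right)} = \frac{-3 + z}{2 z}$ ($Q{\left(z \right)} = \frac{-3 + z}{z + z} = \frac{-3 + z}{2 z}$)
$\frac{\left(160 - 231\right) + 132}{-266 + Q{\left(K{\left(4 \right)} \right)}} = \frac{\left(160 - 231\right) + 132}{-266 + \frac{-3 - 4}{2 \left(\left(-1\right) 4\right)}} = \frac{-71 + 132}{-266 + \frac{-3 - 4}{2 \left(-4\right)}} = \frac{61}{-266 + \frac{1}{2} \left(- \frac{1}{4}\right) \left(-7\right)} = \frac{61}{-266 + \frac{7}{8}} = \frac{61}{- \frac{2121}{8}} = 61 \left(- \frac{8}{2121}\right) = - \frac{488}{2121}$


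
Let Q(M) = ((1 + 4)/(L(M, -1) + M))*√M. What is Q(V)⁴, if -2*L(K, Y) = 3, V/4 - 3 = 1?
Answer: 2560000/707281 ≈ 3.6195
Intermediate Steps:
V = 16 (V = 12 + 4*1 = 12 + 4 = 16)
L(K, Y) = -3/2 (L(K, Y) = -½*3 = -3/2)
Q(M) = 5*√M/(-3/2 + M) (Q(M) = ((1 + 4)/(-3/2 + M))*√M = (5/(-3/2 + M))*√M = 5*√M/(-3/2 + M))
Q(V)⁴ = (10*√16/(-3 + 2*16))⁴ = (10*4/(-3 + 32))⁴ = (10*4/29)⁴ = (10*4*(1/29))⁴ = (40/29)⁴ = 2560000/707281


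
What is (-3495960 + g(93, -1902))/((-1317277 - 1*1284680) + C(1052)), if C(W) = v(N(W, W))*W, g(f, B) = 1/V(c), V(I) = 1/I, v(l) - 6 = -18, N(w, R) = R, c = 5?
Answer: 3495955/2614581 ≈ 1.3371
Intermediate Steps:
v(l) = -12 (v(l) = 6 - 18 = -12)
g(f, B) = 5 (g(f, B) = 1/(1/5) = 1/(⅕) = 5)
C(W) = -12*W
(-3495960 + g(93, -1902))/((-1317277 - 1*1284680) + C(1052)) = (-3495960 + 5)/((-1317277 - 1*1284680) - 12*1052) = -3495955/((-1317277 - 1284680) - 12624) = -3495955/(-2601957 - 12624) = -3495955/(-2614581) = -3495955*(-1/2614581) = 3495955/2614581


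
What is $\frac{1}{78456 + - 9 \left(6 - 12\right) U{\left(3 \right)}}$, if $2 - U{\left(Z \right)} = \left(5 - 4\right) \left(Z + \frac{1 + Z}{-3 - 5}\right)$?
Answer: $\frac{1}{78429} \approx 1.275 \cdot 10^{-5}$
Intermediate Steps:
$U{\left(Z \right)} = \frac{17}{8} - \frac{7 Z}{8}$ ($U{\left(Z \right)} = 2 - \left(5 - 4\right) \left(Z + \frac{1 + Z}{-3 - 5}\right) = 2 - 1 \left(Z + \frac{1 + Z}{-8}\right) = 2 - 1 \left(Z + \left(1 + Z\right) \left(- \frac{1}{8}\right)\right) = 2 - 1 \left(Z - \left(\frac{1}{8} + \frac{Z}{8}\right)\right) = 2 - 1 \left(- \frac{1}{8} + \frac{7 Z}{8}\right) = 2 - \left(- \frac{1}{8} + \frac{7 Z}{8}\right) = \frac{17}{8} - \frac{7 Z}{8}$)
$\frac{1}{78456 + - 9 \left(6 - 12\right) U{\left(3 \right)}} = \frac{1}{78456 + - 9 \left(6 - 12\right) \left(\frac{17}{8} - \frac{21}{8}\right)} = \frac{1}{78456 + \left(-9\right) \left(-6\right) \left(\frac{17}{8} - \frac{21}{8}\right)} = \frac{1}{78456 + 54 \left(- \frac{1}{2}\right)} = \frac{1}{78456 - 27} = \frac{1}{78429}$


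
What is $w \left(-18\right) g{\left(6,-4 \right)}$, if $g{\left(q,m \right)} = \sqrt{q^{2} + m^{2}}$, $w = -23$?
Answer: $828 \sqrt{13} \approx 2985.4$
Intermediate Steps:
$g{\left(q,m \right)} = \sqrt{m^{2} + q^{2}}$
$w \left(-18\right) g{\left(6,-4 \right)} = \left(-23\right) \left(-18\right) \sqrt{\left(-4\right)^{2} + 6^{2}} = 414 \sqrt{16 + 36} = 414 \sqrt{52} = 414 \cdot 2 \sqrt{13} = 828 \sqrt{13}$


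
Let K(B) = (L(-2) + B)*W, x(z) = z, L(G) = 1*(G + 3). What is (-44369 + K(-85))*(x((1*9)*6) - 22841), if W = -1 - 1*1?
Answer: 1007208187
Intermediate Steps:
W = -2 (W = -1 - 1 = -2)
L(G) = 3 + G (L(G) = 1*(3 + G) = 3 + G)
K(B) = -2 - 2*B (K(B) = ((3 - 2) + B)*(-2) = (1 + B)*(-2) = -2 - 2*B)
(-44369 + K(-85))*(x((1*9)*6) - 22841) = (-44369 + (-2 - 2*(-85)))*((1*9)*6 - 22841) = (-44369 + (-2 + 170))*(9*6 - 22841) = (-44369 + 168)*(54 - 22841) = -44201*(-22787) = 1007208187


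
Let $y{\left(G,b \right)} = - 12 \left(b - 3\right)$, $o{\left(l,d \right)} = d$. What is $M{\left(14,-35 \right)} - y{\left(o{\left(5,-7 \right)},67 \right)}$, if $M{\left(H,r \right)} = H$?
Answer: $782$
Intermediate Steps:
$y{\left(G,b \right)} = 36 - 12 b$ ($y{\left(G,b \right)} = - 12 \left(-3 + b\right) = 36 - 12 b$)
$M{\left(14,-35 \right)} - y{\left(o{\left(5,-7 \right)},67 \right)} = 14 - \left(36 - 804\right) = 14 - -768 = 14 + 768 = 782$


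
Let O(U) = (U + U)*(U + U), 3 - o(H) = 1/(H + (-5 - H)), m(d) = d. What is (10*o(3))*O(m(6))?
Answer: 4608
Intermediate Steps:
o(H) = 16/5 (o(H) = 3 - 1/(H + (-5 - H)) = 3 - 1/(-5) = 3 - 1*(-⅕) = 3 + ⅕ = 16/5)
O(U) = 4*U² (O(U) = (2*U)*(2*U) = 4*U²)
(10*o(3))*O(m(6)) = (10*(16/5))*(4*6²) = 32*(4*36) = 32*144 = 4608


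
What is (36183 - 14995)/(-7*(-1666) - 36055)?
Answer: -21188/24393 ≈ -0.86861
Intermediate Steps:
(36183 - 14995)/(-7*(-1666) - 36055) = 21188/(11662 - 36055) = 21188/(-24393) = 21188*(-1/24393) = -21188/24393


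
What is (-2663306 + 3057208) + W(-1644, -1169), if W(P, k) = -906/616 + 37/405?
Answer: 49135163411/124740 ≈ 3.9390e+5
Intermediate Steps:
W(P, k) = -172069/124740 (W(P, k) = -906*1/616 + 37*(1/405) = -453/308 + 37/405 = -172069/124740)
(-2663306 + 3057208) + W(-1644, -1169) = (-2663306 + 3057208) - 172069/124740 = 393902 - 172069/124740 = 49135163411/124740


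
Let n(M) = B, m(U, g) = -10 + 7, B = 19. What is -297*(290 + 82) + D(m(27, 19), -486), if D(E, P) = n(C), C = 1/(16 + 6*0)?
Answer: -110465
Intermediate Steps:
m(U, g) = -3
C = 1/16 (C = 1/(16 + 0) = 1/16 ≈ 0.062500)
n(M) = 19
D(E, P) = 19
-297*(290 + 82) + D(m(27, 19), -486) = -297*(290 + 82) + 19 = -297*372 + 19 = -110484 + 19 = -110465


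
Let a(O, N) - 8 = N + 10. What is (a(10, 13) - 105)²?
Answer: 5476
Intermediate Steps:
a(O, N) = 18 + N (a(O, N) = 8 + (N + 10) = 8 + (10 + N) = 18 + N)
(a(10, 13) - 105)² = ((18 + 13) - 105)² = (31 - 105)² = (-74)² = 5476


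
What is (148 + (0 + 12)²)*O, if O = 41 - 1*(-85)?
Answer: 36792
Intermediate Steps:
O = 126 (O = 41 + 85 = 126)
(148 + (0 + 12)²)*O = (148 + (0 + 12)²)*126 = (148 + 12²)*126 = (148 + 144)*126 = 292*126 = 36792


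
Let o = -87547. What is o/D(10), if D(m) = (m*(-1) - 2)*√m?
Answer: 87547*√10/120 ≈ 2307.1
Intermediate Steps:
D(m) = √m*(-2 - m) (D(m) = (-m - 2)*√m = (-2 - m)*√m = √m*(-2 - m))
o/D(10) = -87547*√10/(10*(-2 - 1*10)) = -87547*√10/(10*(-2 - 10)) = -87547*(-√10/120) = -(-87547)*√10/120 = 87547*√10/120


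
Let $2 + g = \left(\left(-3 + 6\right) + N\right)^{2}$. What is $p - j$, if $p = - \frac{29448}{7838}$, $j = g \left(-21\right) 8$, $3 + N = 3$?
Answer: $\frac{4594020}{3919} \approx 1172.2$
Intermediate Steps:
$N = 0$ ($N = -3 + 3 = 0$)
$g = 7$ ($g = -2 + \left(\left(-3 + 6\right) + 0\right)^{2} = -2 + \left(3 + 0\right)^{2} = -2 + 3^{2} = -2 + 9 = 7$)
$j = -1176$ ($j = 7 \left(-21\right) 8 = \left(-147\right) 8 = -1176$)
$p = - \frac{14724}{3919}$ ($p = \left(-29448\right) \frac{1}{7838} = - \frac{14724}{3919} \approx -3.7571$)
$p - j = - \frac{14724}{3919} - -1176 = - \frac{14724}{3919} + 1176 = \frac{4594020}{3919}$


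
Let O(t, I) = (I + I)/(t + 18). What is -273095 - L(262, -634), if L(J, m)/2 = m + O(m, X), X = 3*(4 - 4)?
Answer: -271827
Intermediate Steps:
X = 0 (X = 3*0 = 0)
O(t, I) = 2*I/(18 + t) (O(t, I) = (2*I)/(18 + t) = 2*I/(18 + t))
L(J, m) = 2*m (L(J, m) = 2*(m + 2*0/(18 + m)) = 2*(m + 0) = 2*m)
-273095 - L(262, -634) = -273095 - 2*(-634) = -273095 - 1*(-1268) = -273095 + 1268 = -271827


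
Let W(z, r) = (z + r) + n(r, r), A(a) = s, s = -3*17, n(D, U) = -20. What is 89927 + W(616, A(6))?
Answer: 90472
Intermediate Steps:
s = -51
A(a) = -51
W(z, r) = -20 + r + z (W(z, r) = (z + r) - 20 = (r + z) - 20 = -20 + r + z)
89927 + W(616, A(6)) = 89927 + (-20 - 51 + 616) = 89927 + 545 = 90472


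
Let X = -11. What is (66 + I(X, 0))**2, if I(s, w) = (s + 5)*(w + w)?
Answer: 4356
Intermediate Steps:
I(s, w) = 2*w*(5 + s) (I(s, w) = (5 + s)*(2*w) = 2*w*(5 + s))
(66 + I(X, 0))**2 = (66 + 2*0*(5 - 11))**2 = (66 + 2*0*(-6))**2 = (66 + 0)**2 = 66**2 = 4356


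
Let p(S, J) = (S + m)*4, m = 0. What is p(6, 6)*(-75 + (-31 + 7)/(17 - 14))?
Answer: -1992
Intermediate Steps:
p(S, J) = 4*S (p(S, J) = (S + 0)*4 = S*4 = 4*S)
p(6, 6)*(-75 + (-31 + 7)/(17 - 14)) = (4*6)*(-75 + (-31 + 7)/(17 - 14)) = 24*(-75 - 24/3) = 24*(-75 - 24*⅓) = 24*(-75 - 8) = 24*(-83) = -1992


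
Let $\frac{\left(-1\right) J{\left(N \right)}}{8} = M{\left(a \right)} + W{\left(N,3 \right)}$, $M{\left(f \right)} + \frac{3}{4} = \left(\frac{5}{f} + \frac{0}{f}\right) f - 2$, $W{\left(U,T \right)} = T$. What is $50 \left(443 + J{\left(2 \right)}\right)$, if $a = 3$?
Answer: $20050$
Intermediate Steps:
$M{\left(f \right)} = \frac{9}{4}$ ($M{\left(f \right)} = - \frac{3}{4} + \left(\left(\frac{5}{f} + \frac{0}{f}\right) f - 2\right) = - \frac{3}{4} + \left(\left(\frac{5}{f} + 0\right) f - 2\right) = - \frac{3}{4} + \left(\frac{5}{f} f - 2\right) = - \frac{3}{4} + \left(5 - 2\right) = - \frac{3}{4} + 3 = \frac{9}{4}$)
$J{\left(N \right)} = -42$ ($J{\left(N \right)} = - 8 \left(\frac{9}{4} + 3\right) = \left(-8\right) \frac{21}{4} = -42$)
$50 \left(443 + J{\left(2 \right)}\right) = 50 \left(443 - 42\right) = 50 \cdot 401 = 20050$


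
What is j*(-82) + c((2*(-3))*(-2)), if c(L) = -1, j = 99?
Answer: -8119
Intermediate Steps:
j*(-82) + c((2*(-3))*(-2)) = 99*(-82) - 1 = -8118 - 1 = -8119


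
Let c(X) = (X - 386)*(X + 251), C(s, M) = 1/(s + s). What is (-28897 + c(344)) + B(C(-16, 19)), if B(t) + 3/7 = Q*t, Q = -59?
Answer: -12070371/224 ≈ -53886.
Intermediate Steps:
C(s, M) = 1/(2*s)
c(X) = (-386 + X)*(251 + X)
B(t) = -3/7 - 59*t
(-28897 + c(344)) + B(C(-16, 19)) = (-28897 + (-96886 + 344**2 - 135*344)) + (-3/7 - 59/(2*(-16))) = (-28897 + (-96886 + 118336 - 46440)) + (-3/7 - 59*(-1)/(2*16)) = (-28897 - 24990) + (-3/7 - 59*(-1/32)) = -53887 + (-3/7 + 59/32) = -53887 + 317/224 = -12070371/224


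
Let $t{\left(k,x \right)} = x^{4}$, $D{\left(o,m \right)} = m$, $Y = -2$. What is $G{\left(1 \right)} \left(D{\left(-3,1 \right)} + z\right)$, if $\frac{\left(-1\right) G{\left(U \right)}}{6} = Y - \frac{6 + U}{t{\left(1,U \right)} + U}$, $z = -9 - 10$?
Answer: $-594$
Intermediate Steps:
$z = -19$
$G{\left(U \right)} = 12 + \frac{6 \left(6 + U\right)}{U + U^{4}}$ ($G{\left(U \right)} = - 6 \left(-2 - \frac{6 + U}{U^{4} + U}\right) = - 6 \left(-2 - \frac{6 + U}{U + U^{4}}\right) = 12 + \frac{6 \left(6 + U\right)}{U + U^{4}}$)
$G{\left(1 \right)} \left(D{\left(-3,1 \right)} + z\right) = \frac{36 + 12 \cdot 1^{4} + 18 \cdot 1}{1 + 1^{4}} \left(1 - 19\right) = \frac{36 + 12 \cdot 1 + 18}{1 + 1} \left(-18\right) = \frac{36 + 12 + 18}{2} \left(-18\right) = \frac{1}{2} \cdot 66 \left(-18\right) = 33 \left(-18\right) = -594$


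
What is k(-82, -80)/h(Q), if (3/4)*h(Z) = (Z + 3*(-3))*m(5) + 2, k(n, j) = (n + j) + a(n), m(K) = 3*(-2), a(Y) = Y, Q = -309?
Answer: -183/1910 ≈ -0.095811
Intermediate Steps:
m(K) = -6
k(n, j) = j + 2*n (k(n, j) = (n + j) + n = (j + n) + n = j + 2*n)
h(Z) = 224/3 - 8*Z (h(Z) = 4*((Z + 3*(-3))*(-6) + 2)/3 = 4*((Z - 9)*(-6) + 2)/3 = 4*((-9 + Z)*(-6) + 2)/3 = 4*((54 - 6*Z) + 2)/3 = 4*(56 - 6*Z)/3 = 224/3 - 8*Z)
k(-82, -80)/h(Q) = (-80 + 2*(-82))/(224/3 - 8*(-309)) = (-80 - 164)/(224/3 + 2472) = -244/7640/3 = -244*3/7640 = -183/1910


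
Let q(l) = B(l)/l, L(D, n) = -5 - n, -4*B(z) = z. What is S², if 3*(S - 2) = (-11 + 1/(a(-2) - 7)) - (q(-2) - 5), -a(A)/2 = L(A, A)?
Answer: 1/16 ≈ 0.062500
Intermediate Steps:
B(z) = -z/4
a(A) = 10 + 2*A (a(A) = -2*(-5 - A) = 10 + 2*A)
q(l) = -¼ (q(l) = (-l/4)/l = -¼)
S = -¼ (S = 2 + ((-11 + 1/((10 + 2*(-2)) - 7)) - (-¼ - 5))/3 = 2 + ((-11 + 1/((10 - 4) - 7)) - 1*(-21/4))/3 = 2 + ((-11 + 1/(6 - 7)) + 21/4)/3 = 2 + ((-11 + 1/(-1)) + 21/4)/3 = 2 + ((-11 - 1) + 21/4)/3 = 2 + (-12 + 21/4)/3 = 2 + (⅓)*(-27/4) = 2 - 9/4 = -¼ ≈ -0.25000)
S² = (-¼)² = 1/16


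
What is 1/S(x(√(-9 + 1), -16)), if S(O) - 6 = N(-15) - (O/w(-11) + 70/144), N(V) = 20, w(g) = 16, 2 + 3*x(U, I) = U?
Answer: 66240/1692809 + 108*I*√2/1692809 ≈ 0.03913 + 9.0226e-5*I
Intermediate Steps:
x(U, I) = -⅔ + U/3
S(O) = 1837/72 - O/16 (S(O) = 6 + (20 - (O/16 + 70/144)) = 6 + (20 - (O*(1/16) + 70*(1/144))) = 6 + (20 - (O/16 + 35/72)) = 6 + (20 - (35/72 + O/16)) = 6 + (20 + (-35/72 - O/16)) = 6 + (1405/72 - O/16) = 1837/72 - O/16)
1/S(x(√(-9 + 1), -16)) = 1/(1837/72 - (-⅔ + √(-9 + 1)/3)/16) = 1/(1837/72 - (-⅔ + √(-8)/3)/16) = 1/(1837/72 - (-⅔ + (2*I*√2)/3)/16) = 1/(1837/72 - (-⅔ + 2*I*√2/3)/16) = 1/(1837/72 + (1/24 - I*√2/24)) = 1/(230/9 - I*√2/24)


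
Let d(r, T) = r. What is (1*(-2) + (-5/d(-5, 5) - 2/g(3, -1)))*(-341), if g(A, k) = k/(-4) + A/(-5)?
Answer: -11253/7 ≈ -1607.6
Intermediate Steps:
g(A, k) = -k/4 - A/5 (g(A, k) = k*(-¼) + A*(-⅕) = -k/4 - A/5)
(1*(-2) + (-5/d(-5, 5) - 2/g(3, -1)))*(-341) = (1*(-2) + (-5/(-5) - 2/(-¼*(-1) - ⅕*3)))*(-341) = (-2 + (-5*(-⅕) - 2/(¼ - ⅗)))*(-341) = (-2 + (1 - 2/(-7/20)))*(-341) = (-2 + (1 - 2*(-20/7)))*(-341) = (-2 + (1 + 40/7))*(-341) = (-2 + 47/7)*(-341) = (33/7)*(-341) = -11253/7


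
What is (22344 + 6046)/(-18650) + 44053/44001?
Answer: -42759994/82061865 ≈ -0.52107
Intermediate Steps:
(22344 + 6046)/(-18650) + 44053/44001 = 28390*(-1/18650) + 44053*(1/44001) = -2839/1865 + 44053/44001 = -42759994/82061865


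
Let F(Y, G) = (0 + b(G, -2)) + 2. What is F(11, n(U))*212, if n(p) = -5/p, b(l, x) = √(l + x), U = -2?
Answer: 424 + 106*√2 ≈ 573.91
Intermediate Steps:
F(Y, G) = 2 + √(-2 + G) (F(Y, G) = (0 + √(G - 2)) + 2 = (0 + √(-2 + G)) + 2 = √(-2 + G) + 2 = 2 + √(-2 + G))
F(11, n(U))*212 = (2 + √(-2 - 5/(-2)))*212 = (2 + √(-2 - 5*(-½)))*212 = (2 + √(-2 + 5/2))*212 = (2 + √(½))*212 = (2 + √2/2)*212 = 424 + 106*√2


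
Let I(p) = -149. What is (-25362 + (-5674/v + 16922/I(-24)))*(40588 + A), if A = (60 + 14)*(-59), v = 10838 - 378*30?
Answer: -34495592360634/37399 ≈ -9.2237e+8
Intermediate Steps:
v = -502 (v = 10838 - 11340 = -502)
A = -4366 (A = 74*(-59) = -4366)
(-25362 + (-5674/v + 16922/I(-24)))*(40588 + A) = (-25362 + (-5674/(-502) + 16922/(-149)))*(40588 - 4366) = (-25362 + (-5674*(-1/502) + 16922*(-1/149)))*36222 = (-25362 + (2837/251 - 16922/149))*36222 = (-25362 - 3824709/37399)*36222 = -952338147/37399*36222 = -34495592360634/37399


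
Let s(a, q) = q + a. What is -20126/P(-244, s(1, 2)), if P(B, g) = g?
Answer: -20126/3 ≈ -6708.7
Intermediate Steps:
s(a, q) = a + q
-20126/P(-244, s(1, 2)) = -20126/(1 + 2) = -20126/3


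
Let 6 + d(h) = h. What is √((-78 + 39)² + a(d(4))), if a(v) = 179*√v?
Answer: √(1521 + 179*I*√2) ≈ 39.134 + 3.2343*I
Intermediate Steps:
d(h) = -6 + h
√((-78 + 39)² + a(d(4))) = √((-78 + 39)² + 179*√(-6 + 4)) = √((-39)² + 179*√(-2)) = √(1521 + 179*(I*√2)) = √(1521 + 179*I*√2)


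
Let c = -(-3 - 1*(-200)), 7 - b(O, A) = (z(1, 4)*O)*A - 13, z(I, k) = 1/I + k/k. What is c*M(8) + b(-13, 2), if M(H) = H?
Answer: -1504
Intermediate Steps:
z(I, k) = 1 + 1/I (z(I, k) = 1/I + 1 = 1 + 1/I)
b(O, A) = 20 - 2*A*O (b(O, A) = 7 - ((((1 + 1)/1)*O)*A - 13) = 7 - (((1*2)*O)*A - 13) = 7 - ((2*O)*A - 13) = 7 - (2*A*O - 13) = 7 - (-13 + 2*A*O) = 7 + (13 - 2*A*O) = 20 - 2*A*O)
c = -197 (c = -(-3 + 200) = -1*197 = -197)
c*M(8) + b(-13, 2) = -197*8 + (20 - 2*2*(-13)) = -1576 + (20 + 52) = -1576 + 72 = -1504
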